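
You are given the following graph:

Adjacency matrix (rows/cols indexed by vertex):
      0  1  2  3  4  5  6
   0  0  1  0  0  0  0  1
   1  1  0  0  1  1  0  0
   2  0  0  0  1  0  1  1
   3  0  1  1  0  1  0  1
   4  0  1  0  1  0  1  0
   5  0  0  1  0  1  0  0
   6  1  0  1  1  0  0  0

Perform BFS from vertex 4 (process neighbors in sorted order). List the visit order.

BFS from vertex 4 (neighbors processed in ascending order):
Visit order: 4, 1, 3, 5, 0, 2, 6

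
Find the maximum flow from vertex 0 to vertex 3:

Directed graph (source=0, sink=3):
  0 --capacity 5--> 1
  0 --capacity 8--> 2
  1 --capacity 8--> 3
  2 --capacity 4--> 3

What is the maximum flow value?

Computing max flow:
  Flow on (0->1): 5/5
  Flow on (0->2): 4/8
  Flow on (1->3): 5/8
  Flow on (2->3): 4/4
Maximum flow = 9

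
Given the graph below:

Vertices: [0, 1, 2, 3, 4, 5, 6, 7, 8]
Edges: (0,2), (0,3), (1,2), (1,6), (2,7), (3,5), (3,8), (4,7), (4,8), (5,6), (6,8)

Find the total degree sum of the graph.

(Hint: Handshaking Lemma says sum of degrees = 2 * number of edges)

Count edges: 11 edges.
By Handshaking Lemma: sum of degrees = 2 * 11 = 22.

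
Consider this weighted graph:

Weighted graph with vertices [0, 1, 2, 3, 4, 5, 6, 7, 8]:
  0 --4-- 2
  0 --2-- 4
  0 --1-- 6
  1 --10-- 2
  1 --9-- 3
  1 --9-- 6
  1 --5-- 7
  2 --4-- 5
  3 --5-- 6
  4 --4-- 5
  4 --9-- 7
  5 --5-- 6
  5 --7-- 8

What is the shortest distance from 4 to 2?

Using Dijkstra's algorithm from vertex 4:
Shortest path: 4 -> 0 -> 2
Total weight: 2 + 4 = 6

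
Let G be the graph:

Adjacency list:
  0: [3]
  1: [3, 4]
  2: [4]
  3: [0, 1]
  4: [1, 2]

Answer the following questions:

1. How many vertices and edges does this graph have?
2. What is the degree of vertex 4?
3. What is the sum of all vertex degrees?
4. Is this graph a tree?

Count: 5 vertices, 4 edges.
Vertex 4 has neighbors [1, 2], degree = 2.
Handshaking lemma: 2 * 4 = 8.
A graph is a tree iff it is connected and has exactly n-1 edges. This graph is connected (all 5 vertices in one component) and has 5-1 = 4 edges. It is a tree.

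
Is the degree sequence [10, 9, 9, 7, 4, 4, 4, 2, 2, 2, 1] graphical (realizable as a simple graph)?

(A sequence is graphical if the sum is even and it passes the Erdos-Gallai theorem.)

Sum of degrees = 54. Sum is even but fails Erdos-Gallai. The sequence is NOT graphical.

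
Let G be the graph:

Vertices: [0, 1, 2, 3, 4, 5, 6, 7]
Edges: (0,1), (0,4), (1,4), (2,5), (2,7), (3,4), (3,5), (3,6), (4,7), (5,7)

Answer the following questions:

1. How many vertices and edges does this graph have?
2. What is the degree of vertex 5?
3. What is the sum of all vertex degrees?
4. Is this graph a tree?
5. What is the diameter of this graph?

Count: 8 vertices, 10 edges.
Vertex 5 has neighbors [2, 3, 7], degree = 3.
Handshaking lemma: 2 * 10 = 20.
A tree on 8 vertices has 7 edges. This graph has 10 edges (3 extra). Not a tree.
Diameter (longest shortest path) = 3.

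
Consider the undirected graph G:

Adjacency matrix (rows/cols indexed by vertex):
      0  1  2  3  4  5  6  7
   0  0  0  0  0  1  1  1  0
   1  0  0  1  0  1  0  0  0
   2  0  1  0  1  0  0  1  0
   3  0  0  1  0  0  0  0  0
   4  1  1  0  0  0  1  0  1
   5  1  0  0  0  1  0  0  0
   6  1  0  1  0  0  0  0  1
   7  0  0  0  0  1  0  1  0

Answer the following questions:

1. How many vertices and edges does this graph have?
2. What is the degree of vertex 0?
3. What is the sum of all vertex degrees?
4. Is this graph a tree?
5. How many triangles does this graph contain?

Count: 8 vertices, 10 edges.
Vertex 0 has neighbors [4, 5, 6], degree = 3.
Handshaking lemma: 2 * 10 = 20.
A tree on 8 vertices has 7 edges. This graph has 10 edges (3 extra). Not a tree.
Number of triangles = 1.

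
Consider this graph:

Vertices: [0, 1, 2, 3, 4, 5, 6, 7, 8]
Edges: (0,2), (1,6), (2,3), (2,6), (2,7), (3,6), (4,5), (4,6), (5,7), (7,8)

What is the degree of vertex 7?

Vertex 7 has neighbors [2, 5, 8], so deg(7) = 3.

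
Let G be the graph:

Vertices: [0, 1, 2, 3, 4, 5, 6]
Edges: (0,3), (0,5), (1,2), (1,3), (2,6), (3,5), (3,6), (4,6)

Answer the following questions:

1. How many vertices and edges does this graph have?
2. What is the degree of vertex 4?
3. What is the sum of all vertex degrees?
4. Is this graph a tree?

Count: 7 vertices, 8 edges.
Vertex 4 has neighbors [6], degree = 1.
Handshaking lemma: 2 * 8 = 16.
A tree on 7 vertices has 6 edges. This graph has 8 edges (2 extra). Not a tree.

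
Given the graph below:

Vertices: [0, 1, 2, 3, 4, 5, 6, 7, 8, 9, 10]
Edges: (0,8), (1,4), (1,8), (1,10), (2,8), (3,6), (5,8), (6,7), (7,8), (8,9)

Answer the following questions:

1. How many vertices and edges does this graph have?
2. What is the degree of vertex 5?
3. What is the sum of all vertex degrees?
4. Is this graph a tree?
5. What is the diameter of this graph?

Count: 11 vertices, 10 edges.
Vertex 5 has neighbors [8], degree = 1.
Handshaking lemma: 2 * 10 = 20.
A graph is a tree iff it is connected and has exactly n-1 edges. This graph is connected (all 11 vertices in one component) and has 11-1 = 10 edges. It is a tree.
Diameter (longest shortest path) = 5.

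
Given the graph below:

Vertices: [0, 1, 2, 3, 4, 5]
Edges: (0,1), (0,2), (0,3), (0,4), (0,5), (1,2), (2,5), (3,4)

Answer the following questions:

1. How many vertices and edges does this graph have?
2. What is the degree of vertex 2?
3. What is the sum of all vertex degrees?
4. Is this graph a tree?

Count: 6 vertices, 8 edges.
Vertex 2 has neighbors [0, 1, 5], degree = 3.
Handshaking lemma: 2 * 8 = 16.
A tree on 6 vertices has 5 edges. This graph has 8 edges (3 extra). Not a tree.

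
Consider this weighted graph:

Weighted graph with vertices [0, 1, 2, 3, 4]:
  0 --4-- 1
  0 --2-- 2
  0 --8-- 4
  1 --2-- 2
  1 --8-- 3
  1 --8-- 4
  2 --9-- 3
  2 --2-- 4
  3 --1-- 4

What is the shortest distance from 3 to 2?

Using Dijkstra's algorithm from vertex 3:
Shortest path: 3 -> 4 -> 2
Total weight: 1 + 2 = 3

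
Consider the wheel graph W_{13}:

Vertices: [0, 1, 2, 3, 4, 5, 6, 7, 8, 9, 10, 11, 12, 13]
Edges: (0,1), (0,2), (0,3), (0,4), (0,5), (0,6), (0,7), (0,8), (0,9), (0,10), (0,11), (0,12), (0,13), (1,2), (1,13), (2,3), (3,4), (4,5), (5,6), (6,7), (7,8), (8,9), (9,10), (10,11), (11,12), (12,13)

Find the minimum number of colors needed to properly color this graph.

W_{13} = C_{13} plus a hub adjacent to every cycle vertex.
The outer cycle needs 3 colors (odd cycle); the hub is adjacent to all of them so needs a fresh color.
Chromatic number = 3 + 1 = 4.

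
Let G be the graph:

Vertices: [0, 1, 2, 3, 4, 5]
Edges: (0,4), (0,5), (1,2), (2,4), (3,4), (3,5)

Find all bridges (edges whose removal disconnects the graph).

A bridge is an edge whose removal increases the number of connected components.
Bridges found: (1,2), (2,4)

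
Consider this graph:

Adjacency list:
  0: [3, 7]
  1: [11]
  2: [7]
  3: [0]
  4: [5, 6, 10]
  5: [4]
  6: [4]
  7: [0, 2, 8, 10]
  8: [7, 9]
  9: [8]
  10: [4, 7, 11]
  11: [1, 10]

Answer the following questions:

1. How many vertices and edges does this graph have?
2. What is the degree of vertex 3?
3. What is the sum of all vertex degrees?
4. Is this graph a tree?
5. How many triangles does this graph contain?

Count: 12 vertices, 11 edges.
Vertex 3 has neighbors [0], degree = 1.
Handshaking lemma: 2 * 11 = 22.
A graph is a tree iff it is connected and has exactly n-1 edges. This graph is connected (all 12 vertices in one component) and has 12-1 = 11 edges. It is a tree.
Number of triangles = 0.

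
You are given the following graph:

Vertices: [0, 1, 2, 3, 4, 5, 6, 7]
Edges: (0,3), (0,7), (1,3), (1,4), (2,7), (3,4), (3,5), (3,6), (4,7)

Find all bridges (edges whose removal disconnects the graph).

A bridge is an edge whose removal increases the number of connected components.
Bridges found: (2,7), (3,5), (3,6)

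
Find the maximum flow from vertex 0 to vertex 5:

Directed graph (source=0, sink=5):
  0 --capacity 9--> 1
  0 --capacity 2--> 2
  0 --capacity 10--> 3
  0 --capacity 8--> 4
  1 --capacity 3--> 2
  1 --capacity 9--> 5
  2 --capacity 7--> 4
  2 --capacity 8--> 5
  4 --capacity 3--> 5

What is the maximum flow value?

Computing max flow:
  Flow on (0->1): 9/9
  Flow on (0->2): 2/2
  Flow on (0->4): 3/8
  Flow on (1->5): 9/9
  Flow on (2->5): 2/8
  Flow on (4->5): 3/3
Maximum flow = 14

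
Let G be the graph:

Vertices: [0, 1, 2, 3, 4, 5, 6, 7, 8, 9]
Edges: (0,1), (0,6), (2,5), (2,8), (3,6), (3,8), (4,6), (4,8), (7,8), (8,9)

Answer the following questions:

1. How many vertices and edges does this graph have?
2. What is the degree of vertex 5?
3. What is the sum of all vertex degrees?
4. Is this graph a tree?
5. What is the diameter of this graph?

Count: 10 vertices, 10 edges.
Vertex 5 has neighbors [2], degree = 1.
Handshaking lemma: 2 * 10 = 20.
A tree on 10 vertices has 9 edges. This graph has 10 edges (1 extra). Not a tree.
Diameter (longest shortest path) = 6.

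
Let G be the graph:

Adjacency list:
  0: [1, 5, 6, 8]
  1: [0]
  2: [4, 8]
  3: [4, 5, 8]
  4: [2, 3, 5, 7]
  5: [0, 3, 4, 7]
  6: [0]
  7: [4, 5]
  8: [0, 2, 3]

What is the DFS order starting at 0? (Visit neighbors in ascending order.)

DFS from vertex 0 (neighbors processed in ascending order):
Visit order: 0, 1, 5, 3, 4, 2, 8, 7, 6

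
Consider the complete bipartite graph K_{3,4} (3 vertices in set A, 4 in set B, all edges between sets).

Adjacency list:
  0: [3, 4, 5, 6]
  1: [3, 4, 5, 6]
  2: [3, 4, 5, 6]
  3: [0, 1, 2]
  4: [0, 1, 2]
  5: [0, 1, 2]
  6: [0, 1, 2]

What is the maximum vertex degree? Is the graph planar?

Set-A vertices have degree 4; set-B vertices have degree 3. Maximum degree = max(3,4) = 4.
K_{3,4} contains K_{3,3} as a subgraph (since both sides have >= 3 vertices); by Kuratowski's theorem it is not planar.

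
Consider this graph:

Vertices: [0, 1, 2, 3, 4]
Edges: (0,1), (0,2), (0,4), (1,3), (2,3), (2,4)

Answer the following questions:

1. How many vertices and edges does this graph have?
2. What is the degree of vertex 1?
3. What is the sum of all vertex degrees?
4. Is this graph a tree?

Count: 5 vertices, 6 edges.
Vertex 1 has neighbors [0, 3], degree = 2.
Handshaking lemma: 2 * 6 = 12.
A tree on 5 vertices has 4 edges. This graph has 6 edges (2 extra). Not a tree.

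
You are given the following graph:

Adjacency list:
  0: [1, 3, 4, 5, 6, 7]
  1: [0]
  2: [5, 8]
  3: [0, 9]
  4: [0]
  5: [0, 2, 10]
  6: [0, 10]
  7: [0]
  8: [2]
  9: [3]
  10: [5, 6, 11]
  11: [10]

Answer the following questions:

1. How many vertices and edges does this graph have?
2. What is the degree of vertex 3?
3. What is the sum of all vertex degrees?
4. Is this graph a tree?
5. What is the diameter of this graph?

Count: 12 vertices, 12 edges.
Vertex 3 has neighbors [0, 9], degree = 2.
Handshaking lemma: 2 * 12 = 24.
A tree on 12 vertices has 11 edges. This graph has 12 edges (1 extra). Not a tree.
Diameter (longest shortest path) = 5.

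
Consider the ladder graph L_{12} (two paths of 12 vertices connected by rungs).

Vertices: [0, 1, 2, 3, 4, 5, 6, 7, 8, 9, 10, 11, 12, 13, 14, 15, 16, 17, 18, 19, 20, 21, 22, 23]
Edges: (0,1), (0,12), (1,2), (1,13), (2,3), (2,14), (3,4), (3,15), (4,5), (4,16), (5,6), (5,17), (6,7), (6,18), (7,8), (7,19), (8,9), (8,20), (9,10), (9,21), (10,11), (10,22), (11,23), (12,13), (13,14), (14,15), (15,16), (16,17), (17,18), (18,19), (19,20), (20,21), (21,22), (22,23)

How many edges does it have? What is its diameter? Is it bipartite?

Ladder graph L_{12}: 12 rungs + 2 * (12-1) path edges = 12 + 22 = 34 edges.
Diameter = 12.
Ladder graphs are bipartite (alternating coloring along each path).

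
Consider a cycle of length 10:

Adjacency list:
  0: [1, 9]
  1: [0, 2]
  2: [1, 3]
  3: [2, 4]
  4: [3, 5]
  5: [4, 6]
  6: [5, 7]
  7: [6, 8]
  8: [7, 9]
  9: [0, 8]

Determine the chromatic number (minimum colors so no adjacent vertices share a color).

This is an even cycle (C_10). Even cycles are bipartite.
Chromatic number = 2.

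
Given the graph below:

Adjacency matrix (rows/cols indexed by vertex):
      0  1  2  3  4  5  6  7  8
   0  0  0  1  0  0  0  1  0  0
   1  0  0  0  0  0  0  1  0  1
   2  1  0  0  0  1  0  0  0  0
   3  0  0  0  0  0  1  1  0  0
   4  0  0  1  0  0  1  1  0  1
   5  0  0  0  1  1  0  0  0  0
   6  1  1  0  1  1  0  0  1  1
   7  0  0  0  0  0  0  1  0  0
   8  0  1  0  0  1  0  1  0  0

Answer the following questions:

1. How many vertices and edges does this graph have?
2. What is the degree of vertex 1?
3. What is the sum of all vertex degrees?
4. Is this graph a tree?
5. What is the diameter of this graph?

Count: 9 vertices, 12 edges.
Vertex 1 has neighbors [6, 8], degree = 2.
Handshaking lemma: 2 * 12 = 24.
A tree on 9 vertices has 8 edges. This graph has 12 edges (4 extra). Not a tree.
Diameter (longest shortest path) = 3.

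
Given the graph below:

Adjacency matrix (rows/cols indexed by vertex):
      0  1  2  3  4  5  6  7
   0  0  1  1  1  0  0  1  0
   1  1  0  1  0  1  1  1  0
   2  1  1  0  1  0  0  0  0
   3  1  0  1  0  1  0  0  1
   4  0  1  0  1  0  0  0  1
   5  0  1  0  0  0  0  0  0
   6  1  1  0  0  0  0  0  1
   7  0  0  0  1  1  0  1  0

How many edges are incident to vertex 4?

Vertex 4 has neighbors [1, 3, 7], so deg(4) = 3.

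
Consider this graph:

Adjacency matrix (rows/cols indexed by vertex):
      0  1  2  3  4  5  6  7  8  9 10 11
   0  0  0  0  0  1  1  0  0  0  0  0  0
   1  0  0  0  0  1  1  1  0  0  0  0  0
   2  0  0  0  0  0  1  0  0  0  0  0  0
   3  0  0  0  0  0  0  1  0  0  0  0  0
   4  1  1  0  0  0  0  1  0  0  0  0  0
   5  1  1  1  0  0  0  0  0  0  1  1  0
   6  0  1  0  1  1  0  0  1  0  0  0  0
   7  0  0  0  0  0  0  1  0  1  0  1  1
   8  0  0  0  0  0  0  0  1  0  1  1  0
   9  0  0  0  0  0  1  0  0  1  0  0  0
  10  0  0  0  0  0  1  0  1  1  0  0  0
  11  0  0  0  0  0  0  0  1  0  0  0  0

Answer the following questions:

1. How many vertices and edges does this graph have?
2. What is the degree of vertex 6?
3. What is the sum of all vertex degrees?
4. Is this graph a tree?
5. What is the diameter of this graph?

Count: 12 vertices, 16 edges.
Vertex 6 has neighbors [1, 3, 4, 7], degree = 4.
Handshaking lemma: 2 * 16 = 32.
A tree on 12 vertices has 11 edges. This graph has 16 edges (5 extra). Not a tree.
Diameter (longest shortest path) = 4.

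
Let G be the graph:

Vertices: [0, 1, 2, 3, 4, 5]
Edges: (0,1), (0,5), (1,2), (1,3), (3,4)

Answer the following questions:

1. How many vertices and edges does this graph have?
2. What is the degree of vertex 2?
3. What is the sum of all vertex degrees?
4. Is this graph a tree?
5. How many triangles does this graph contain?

Count: 6 vertices, 5 edges.
Vertex 2 has neighbors [1], degree = 1.
Handshaking lemma: 2 * 5 = 10.
A graph is a tree iff it is connected and has exactly n-1 edges. This graph is connected (all 6 vertices in one component) and has 6-1 = 5 edges. It is a tree.
Number of triangles = 0.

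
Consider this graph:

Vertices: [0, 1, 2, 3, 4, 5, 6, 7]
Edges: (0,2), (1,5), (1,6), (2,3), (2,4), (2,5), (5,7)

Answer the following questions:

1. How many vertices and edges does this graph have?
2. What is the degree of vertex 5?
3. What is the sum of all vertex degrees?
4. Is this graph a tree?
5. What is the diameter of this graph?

Count: 8 vertices, 7 edges.
Vertex 5 has neighbors [1, 2, 7], degree = 3.
Handshaking lemma: 2 * 7 = 14.
A graph is a tree iff it is connected and has exactly n-1 edges. This graph is connected (all 8 vertices in one component) and has 8-1 = 7 edges. It is a tree.
Diameter (longest shortest path) = 4.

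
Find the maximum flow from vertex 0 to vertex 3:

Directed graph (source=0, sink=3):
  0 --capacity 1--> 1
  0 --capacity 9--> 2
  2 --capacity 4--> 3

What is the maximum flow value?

Computing max flow:
  Flow on (0->2): 4/9
  Flow on (2->3): 4/4
Maximum flow = 4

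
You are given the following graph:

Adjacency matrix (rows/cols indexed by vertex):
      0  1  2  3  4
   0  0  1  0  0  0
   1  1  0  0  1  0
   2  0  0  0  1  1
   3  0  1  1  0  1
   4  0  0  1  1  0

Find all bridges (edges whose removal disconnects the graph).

A bridge is an edge whose removal increases the number of connected components.
Bridges found: (0,1), (1,3)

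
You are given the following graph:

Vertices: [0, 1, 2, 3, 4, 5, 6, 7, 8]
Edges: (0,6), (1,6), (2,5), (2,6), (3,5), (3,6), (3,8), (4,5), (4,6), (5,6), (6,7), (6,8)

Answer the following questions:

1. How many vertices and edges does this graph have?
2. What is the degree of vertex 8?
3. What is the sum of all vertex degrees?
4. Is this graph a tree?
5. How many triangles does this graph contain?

Count: 9 vertices, 12 edges.
Vertex 8 has neighbors [3, 6], degree = 2.
Handshaking lemma: 2 * 12 = 24.
A tree on 9 vertices has 8 edges. This graph has 12 edges (4 extra). Not a tree.
Number of triangles = 4.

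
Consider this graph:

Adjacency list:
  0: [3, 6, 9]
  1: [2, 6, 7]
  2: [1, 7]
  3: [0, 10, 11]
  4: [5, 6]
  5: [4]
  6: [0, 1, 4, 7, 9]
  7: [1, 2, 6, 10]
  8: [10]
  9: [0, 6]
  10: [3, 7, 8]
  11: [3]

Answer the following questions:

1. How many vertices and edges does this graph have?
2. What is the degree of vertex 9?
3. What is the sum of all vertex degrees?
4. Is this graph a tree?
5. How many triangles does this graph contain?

Count: 12 vertices, 15 edges.
Vertex 9 has neighbors [0, 6], degree = 2.
Handshaking lemma: 2 * 15 = 30.
A tree on 12 vertices has 11 edges. This graph has 15 edges (4 extra). Not a tree.
Number of triangles = 3.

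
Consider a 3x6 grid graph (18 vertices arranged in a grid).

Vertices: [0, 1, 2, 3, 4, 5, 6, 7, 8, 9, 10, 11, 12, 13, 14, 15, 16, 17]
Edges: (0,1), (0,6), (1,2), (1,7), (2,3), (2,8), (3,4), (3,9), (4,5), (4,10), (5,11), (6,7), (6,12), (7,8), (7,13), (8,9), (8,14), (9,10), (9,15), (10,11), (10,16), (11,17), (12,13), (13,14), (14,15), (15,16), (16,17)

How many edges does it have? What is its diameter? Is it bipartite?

A 3x6 grid has 12 vertical edges and 15 horizontal edges.
Total edges = 12 + 15 = 27.
Diameter = (3-1) + (6-1) = 7 (corner to opposite corner).
Grid graphs are bipartite (checkerboard coloring).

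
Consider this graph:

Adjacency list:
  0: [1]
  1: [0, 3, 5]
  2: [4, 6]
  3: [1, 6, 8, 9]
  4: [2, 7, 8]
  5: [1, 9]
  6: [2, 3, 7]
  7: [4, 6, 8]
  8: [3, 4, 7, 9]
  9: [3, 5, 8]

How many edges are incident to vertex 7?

Vertex 7 has neighbors [4, 6, 8], so deg(7) = 3.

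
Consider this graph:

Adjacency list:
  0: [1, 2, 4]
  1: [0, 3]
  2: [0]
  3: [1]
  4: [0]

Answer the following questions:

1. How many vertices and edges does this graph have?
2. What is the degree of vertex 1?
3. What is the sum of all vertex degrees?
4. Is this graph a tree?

Count: 5 vertices, 4 edges.
Vertex 1 has neighbors [0, 3], degree = 2.
Handshaking lemma: 2 * 4 = 8.
A graph is a tree iff it is connected and has exactly n-1 edges. This graph is connected (all 5 vertices in one component) and has 5-1 = 4 edges. It is a tree.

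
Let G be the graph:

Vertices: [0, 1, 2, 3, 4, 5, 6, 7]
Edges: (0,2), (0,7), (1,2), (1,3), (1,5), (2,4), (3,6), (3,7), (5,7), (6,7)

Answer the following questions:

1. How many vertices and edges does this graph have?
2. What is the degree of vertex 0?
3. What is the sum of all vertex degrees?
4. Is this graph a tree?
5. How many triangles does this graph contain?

Count: 8 vertices, 10 edges.
Vertex 0 has neighbors [2, 7], degree = 2.
Handshaking lemma: 2 * 10 = 20.
A tree on 8 vertices has 7 edges. This graph has 10 edges (3 extra). Not a tree.
Number of triangles = 1.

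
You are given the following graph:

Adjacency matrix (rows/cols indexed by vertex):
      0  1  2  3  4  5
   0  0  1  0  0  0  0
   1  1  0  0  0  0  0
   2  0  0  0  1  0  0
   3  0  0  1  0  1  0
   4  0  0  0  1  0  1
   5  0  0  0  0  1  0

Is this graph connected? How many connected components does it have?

Checking connectivity: the graph has 2 connected component(s).
Components: [[0, 1], [2, 3, 4, 5]]. The graph is NOT connected.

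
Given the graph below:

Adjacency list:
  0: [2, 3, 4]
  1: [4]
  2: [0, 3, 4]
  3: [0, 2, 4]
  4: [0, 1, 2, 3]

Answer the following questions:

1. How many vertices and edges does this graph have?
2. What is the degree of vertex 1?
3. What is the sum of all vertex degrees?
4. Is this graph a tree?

Count: 5 vertices, 7 edges.
Vertex 1 has neighbors [4], degree = 1.
Handshaking lemma: 2 * 7 = 14.
A tree on 5 vertices has 4 edges. This graph has 7 edges (3 extra). Not a tree.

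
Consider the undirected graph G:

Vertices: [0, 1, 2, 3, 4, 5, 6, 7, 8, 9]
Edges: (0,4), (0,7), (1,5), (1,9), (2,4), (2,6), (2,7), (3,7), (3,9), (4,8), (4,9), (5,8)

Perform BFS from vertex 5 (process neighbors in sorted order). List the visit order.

BFS from vertex 5 (neighbors processed in ascending order):
Visit order: 5, 1, 8, 9, 4, 3, 0, 2, 7, 6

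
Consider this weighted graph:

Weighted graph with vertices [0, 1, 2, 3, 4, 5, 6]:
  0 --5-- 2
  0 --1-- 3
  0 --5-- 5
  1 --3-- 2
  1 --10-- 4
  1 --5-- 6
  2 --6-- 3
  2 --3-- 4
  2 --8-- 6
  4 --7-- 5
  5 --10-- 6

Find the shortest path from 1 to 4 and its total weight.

Using Dijkstra's algorithm from vertex 1:
Shortest path: 1 -> 2 -> 4
Total weight: 3 + 3 = 6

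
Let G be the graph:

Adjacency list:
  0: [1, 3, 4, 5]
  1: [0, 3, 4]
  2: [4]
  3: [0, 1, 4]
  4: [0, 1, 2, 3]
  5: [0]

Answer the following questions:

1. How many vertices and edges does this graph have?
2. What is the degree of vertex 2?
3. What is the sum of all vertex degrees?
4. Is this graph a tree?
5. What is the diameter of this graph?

Count: 6 vertices, 8 edges.
Vertex 2 has neighbors [4], degree = 1.
Handshaking lemma: 2 * 8 = 16.
A tree on 6 vertices has 5 edges. This graph has 8 edges (3 extra). Not a tree.
Diameter (longest shortest path) = 3.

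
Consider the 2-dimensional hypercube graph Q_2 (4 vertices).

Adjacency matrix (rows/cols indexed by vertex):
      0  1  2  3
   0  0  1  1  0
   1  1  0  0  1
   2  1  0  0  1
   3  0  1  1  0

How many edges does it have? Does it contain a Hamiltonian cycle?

Q_2 has 4 * 2 / 2 = 4 edges.
Q_2 (d >= 2) always has a Hamiltonian cycle: a 2-bit cyclic Gray code visits every vertex exactly once and returns to the start.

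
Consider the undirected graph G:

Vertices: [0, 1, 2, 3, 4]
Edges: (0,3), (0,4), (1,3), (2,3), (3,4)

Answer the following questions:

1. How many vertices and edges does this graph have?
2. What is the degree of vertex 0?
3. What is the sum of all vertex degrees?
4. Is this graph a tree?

Count: 5 vertices, 5 edges.
Vertex 0 has neighbors [3, 4], degree = 2.
Handshaking lemma: 2 * 5 = 10.
A tree on 5 vertices has 4 edges. This graph has 5 edges (1 extra). Not a tree.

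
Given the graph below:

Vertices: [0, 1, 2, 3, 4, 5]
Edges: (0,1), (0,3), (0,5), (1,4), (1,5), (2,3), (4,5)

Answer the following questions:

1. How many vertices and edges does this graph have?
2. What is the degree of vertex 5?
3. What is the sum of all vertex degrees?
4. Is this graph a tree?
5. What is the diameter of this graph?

Count: 6 vertices, 7 edges.
Vertex 5 has neighbors [0, 1, 4], degree = 3.
Handshaking lemma: 2 * 7 = 14.
A tree on 6 vertices has 5 edges. This graph has 7 edges (2 extra). Not a tree.
Diameter (longest shortest path) = 4.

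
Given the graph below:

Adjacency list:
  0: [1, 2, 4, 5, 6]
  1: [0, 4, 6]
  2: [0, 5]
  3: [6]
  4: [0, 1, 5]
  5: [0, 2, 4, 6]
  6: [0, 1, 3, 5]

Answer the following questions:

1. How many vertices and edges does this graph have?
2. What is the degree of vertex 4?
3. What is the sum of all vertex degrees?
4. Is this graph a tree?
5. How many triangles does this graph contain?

Count: 7 vertices, 11 edges.
Vertex 4 has neighbors [0, 1, 5], degree = 3.
Handshaking lemma: 2 * 11 = 22.
A tree on 7 vertices has 6 edges. This graph has 11 edges (5 extra). Not a tree.
Number of triangles = 5.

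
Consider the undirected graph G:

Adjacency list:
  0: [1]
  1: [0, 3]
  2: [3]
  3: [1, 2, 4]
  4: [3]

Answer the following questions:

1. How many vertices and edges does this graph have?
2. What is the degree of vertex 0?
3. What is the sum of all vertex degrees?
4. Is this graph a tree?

Count: 5 vertices, 4 edges.
Vertex 0 has neighbors [1], degree = 1.
Handshaking lemma: 2 * 4 = 8.
A graph is a tree iff it is connected and has exactly n-1 edges. This graph is connected (all 5 vertices in one component) and has 5-1 = 4 edges. It is a tree.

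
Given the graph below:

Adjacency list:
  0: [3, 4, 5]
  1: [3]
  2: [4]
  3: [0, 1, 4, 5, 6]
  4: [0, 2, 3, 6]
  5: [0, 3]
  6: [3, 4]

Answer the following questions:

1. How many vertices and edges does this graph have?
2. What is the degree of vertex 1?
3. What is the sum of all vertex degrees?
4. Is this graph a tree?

Count: 7 vertices, 9 edges.
Vertex 1 has neighbors [3], degree = 1.
Handshaking lemma: 2 * 9 = 18.
A tree on 7 vertices has 6 edges. This graph has 9 edges (3 extra). Not a tree.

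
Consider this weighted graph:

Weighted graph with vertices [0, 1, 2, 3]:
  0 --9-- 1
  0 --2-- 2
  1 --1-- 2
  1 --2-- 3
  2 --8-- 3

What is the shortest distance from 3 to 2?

Using Dijkstra's algorithm from vertex 3:
Shortest path: 3 -> 1 -> 2
Total weight: 2 + 1 = 3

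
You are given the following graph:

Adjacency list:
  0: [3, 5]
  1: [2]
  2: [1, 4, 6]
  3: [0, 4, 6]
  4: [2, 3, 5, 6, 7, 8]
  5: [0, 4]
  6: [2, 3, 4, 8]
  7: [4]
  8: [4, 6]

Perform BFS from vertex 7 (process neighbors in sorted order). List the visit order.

BFS from vertex 7 (neighbors processed in ascending order):
Visit order: 7, 4, 2, 3, 5, 6, 8, 1, 0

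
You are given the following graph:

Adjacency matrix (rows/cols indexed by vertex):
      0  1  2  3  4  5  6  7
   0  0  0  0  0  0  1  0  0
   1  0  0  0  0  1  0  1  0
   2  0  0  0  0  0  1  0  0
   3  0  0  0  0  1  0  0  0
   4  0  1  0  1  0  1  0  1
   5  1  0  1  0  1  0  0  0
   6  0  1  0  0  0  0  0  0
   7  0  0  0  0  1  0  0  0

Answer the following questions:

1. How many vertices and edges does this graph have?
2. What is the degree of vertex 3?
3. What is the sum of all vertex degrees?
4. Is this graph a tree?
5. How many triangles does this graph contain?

Count: 8 vertices, 7 edges.
Vertex 3 has neighbors [4], degree = 1.
Handshaking lemma: 2 * 7 = 14.
A graph is a tree iff it is connected and has exactly n-1 edges. This graph is connected (all 8 vertices in one component) and has 8-1 = 7 edges. It is a tree.
Number of triangles = 0.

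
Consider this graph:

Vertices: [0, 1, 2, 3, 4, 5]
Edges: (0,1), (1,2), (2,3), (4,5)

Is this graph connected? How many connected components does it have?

Checking connectivity: the graph has 2 connected component(s).
Components: [[0, 1, 2, 3], [4, 5]]. The graph is NOT connected.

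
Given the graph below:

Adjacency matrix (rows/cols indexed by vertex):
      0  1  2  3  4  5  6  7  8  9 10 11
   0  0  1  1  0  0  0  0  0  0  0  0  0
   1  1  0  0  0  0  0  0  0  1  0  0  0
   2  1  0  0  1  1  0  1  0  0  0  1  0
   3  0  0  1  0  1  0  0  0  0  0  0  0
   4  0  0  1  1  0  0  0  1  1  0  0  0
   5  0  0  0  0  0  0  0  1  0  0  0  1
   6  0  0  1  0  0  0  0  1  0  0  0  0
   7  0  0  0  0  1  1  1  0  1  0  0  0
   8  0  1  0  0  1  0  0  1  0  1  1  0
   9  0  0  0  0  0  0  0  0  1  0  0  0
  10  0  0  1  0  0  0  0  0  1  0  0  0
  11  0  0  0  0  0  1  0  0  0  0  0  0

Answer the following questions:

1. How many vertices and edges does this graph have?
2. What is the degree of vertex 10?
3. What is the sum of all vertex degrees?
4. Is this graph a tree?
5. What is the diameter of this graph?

Count: 12 vertices, 16 edges.
Vertex 10 has neighbors [2, 8], degree = 2.
Handshaking lemma: 2 * 16 = 32.
A tree on 12 vertices has 11 edges. This graph has 16 edges (5 extra). Not a tree.
Diameter (longest shortest path) = 5.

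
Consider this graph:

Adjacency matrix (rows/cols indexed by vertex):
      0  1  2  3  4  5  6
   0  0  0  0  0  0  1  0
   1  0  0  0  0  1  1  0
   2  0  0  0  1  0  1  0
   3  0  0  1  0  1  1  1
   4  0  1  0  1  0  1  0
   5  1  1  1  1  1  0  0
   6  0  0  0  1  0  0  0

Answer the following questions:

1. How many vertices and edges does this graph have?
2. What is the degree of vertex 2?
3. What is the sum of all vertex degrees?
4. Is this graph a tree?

Count: 7 vertices, 9 edges.
Vertex 2 has neighbors [3, 5], degree = 2.
Handshaking lemma: 2 * 9 = 18.
A tree on 7 vertices has 6 edges. This graph has 9 edges (3 extra). Not a tree.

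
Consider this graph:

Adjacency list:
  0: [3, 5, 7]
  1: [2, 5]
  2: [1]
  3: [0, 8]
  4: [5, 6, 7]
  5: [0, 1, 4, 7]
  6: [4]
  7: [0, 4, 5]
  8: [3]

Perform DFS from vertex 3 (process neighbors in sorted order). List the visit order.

DFS from vertex 3 (neighbors processed in ascending order):
Visit order: 3, 0, 5, 1, 2, 4, 6, 7, 8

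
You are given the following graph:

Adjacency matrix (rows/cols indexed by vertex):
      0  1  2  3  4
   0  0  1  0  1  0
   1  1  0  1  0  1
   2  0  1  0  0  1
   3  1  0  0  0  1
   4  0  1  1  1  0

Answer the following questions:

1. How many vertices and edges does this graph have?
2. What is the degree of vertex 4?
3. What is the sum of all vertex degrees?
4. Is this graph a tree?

Count: 5 vertices, 6 edges.
Vertex 4 has neighbors [1, 2, 3], degree = 3.
Handshaking lemma: 2 * 6 = 12.
A tree on 5 vertices has 4 edges. This graph has 6 edges (2 extra). Not a tree.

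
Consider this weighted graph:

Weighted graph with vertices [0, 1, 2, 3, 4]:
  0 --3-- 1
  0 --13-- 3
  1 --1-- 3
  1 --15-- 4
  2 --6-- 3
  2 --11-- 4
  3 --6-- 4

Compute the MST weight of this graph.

Applying Kruskal's algorithm (sort edges by weight, add if no cycle):
  Add (1,3) w=1
  Add (0,1) w=3
  Add (2,3) w=6
  Add (3,4) w=6
  Skip (2,4) w=11 (creates cycle)
  Skip (0,3) w=13 (creates cycle)
  Skip (1,4) w=15 (creates cycle)
MST weight = 16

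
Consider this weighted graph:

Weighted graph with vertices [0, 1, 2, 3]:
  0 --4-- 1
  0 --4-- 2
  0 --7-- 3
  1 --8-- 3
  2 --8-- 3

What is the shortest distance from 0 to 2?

Using Dijkstra's algorithm from vertex 0:
Shortest path: 0 -> 2
Total weight: 4 = 4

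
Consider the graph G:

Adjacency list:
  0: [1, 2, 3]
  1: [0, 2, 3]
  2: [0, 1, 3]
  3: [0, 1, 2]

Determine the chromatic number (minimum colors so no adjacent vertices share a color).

The graph has a maximum clique of size 4 (lower bound on chromatic number).
A valid 4-coloring: {0: 0, 1: 1, 2: 2, 3: 3}.
Chromatic number = 4.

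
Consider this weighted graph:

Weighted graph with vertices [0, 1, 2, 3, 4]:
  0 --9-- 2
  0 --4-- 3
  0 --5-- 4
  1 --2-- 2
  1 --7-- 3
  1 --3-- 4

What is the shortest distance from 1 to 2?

Using Dijkstra's algorithm from vertex 1:
Shortest path: 1 -> 2
Total weight: 2 = 2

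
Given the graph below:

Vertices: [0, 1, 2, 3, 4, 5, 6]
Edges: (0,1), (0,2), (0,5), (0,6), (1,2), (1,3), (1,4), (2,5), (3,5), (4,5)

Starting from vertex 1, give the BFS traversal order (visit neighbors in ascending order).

BFS from vertex 1 (neighbors processed in ascending order):
Visit order: 1, 0, 2, 3, 4, 5, 6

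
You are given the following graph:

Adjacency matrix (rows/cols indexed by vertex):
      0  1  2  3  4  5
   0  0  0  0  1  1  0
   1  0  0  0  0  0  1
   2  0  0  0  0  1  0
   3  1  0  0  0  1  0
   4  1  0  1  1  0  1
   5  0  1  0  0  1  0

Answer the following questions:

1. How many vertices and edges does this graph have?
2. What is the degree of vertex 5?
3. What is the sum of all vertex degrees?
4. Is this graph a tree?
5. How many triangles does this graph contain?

Count: 6 vertices, 6 edges.
Vertex 5 has neighbors [1, 4], degree = 2.
Handshaking lemma: 2 * 6 = 12.
A tree on 6 vertices has 5 edges. This graph has 6 edges (1 extra). Not a tree.
Number of triangles = 1.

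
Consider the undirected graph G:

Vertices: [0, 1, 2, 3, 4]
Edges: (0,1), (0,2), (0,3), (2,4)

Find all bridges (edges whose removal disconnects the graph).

A bridge is an edge whose removal increases the number of connected components.
Bridges found: (0,1), (0,2), (0,3), (2,4)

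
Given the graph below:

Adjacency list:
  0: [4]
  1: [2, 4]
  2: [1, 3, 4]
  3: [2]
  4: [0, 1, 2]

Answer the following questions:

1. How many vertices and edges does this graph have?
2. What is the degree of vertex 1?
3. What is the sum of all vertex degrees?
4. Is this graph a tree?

Count: 5 vertices, 5 edges.
Vertex 1 has neighbors [2, 4], degree = 2.
Handshaking lemma: 2 * 5 = 10.
A tree on 5 vertices has 4 edges. This graph has 5 edges (1 extra). Not a tree.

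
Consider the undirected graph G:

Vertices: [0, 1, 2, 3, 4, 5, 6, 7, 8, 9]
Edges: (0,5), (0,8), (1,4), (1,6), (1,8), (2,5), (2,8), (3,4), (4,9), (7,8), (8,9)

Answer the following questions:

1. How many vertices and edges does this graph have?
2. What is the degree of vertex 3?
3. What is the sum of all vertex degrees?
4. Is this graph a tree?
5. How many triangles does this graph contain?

Count: 10 vertices, 11 edges.
Vertex 3 has neighbors [4], degree = 1.
Handshaking lemma: 2 * 11 = 22.
A tree on 10 vertices has 9 edges. This graph has 11 edges (2 extra). Not a tree.
Number of triangles = 0.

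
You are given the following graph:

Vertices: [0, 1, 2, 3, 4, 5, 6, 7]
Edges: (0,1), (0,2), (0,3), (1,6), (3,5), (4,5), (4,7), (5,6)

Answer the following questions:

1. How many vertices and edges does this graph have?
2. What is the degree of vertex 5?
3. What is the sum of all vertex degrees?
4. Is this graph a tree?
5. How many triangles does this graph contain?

Count: 8 vertices, 8 edges.
Vertex 5 has neighbors [3, 4, 6], degree = 3.
Handshaking lemma: 2 * 8 = 16.
A tree on 8 vertices has 7 edges. This graph has 8 edges (1 extra). Not a tree.
Number of triangles = 0.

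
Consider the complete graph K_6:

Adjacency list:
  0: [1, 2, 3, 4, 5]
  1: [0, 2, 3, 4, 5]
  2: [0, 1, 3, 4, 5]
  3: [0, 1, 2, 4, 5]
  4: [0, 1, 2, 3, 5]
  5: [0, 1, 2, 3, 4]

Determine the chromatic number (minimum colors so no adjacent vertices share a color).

In K_6, every vertex is adjacent to every other vertex.
Each vertex needs a unique color.
Chromatic number = 6.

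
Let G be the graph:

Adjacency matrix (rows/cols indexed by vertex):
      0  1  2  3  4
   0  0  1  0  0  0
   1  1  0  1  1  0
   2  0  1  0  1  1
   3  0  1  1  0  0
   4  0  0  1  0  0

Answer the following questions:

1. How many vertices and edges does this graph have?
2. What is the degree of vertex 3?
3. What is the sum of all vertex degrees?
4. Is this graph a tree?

Count: 5 vertices, 5 edges.
Vertex 3 has neighbors [1, 2], degree = 2.
Handshaking lemma: 2 * 5 = 10.
A tree on 5 vertices has 4 edges. This graph has 5 edges (1 extra). Not a tree.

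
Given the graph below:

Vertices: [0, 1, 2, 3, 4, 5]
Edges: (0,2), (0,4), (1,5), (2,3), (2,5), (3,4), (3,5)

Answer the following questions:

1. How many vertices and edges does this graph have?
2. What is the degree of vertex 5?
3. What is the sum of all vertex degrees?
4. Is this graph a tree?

Count: 6 vertices, 7 edges.
Vertex 5 has neighbors [1, 2, 3], degree = 3.
Handshaking lemma: 2 * 7 = 14.
A tree on 6 vertices has 5 edges. This graph has 7 edges (2 extra). Not a tree.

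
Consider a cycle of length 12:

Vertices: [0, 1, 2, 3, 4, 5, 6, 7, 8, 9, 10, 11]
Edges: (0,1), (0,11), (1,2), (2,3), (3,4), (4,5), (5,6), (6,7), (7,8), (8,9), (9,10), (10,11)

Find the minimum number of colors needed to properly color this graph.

This is an even cycle (C_12). Even cycles are bipartite.
Chromatic number = 2.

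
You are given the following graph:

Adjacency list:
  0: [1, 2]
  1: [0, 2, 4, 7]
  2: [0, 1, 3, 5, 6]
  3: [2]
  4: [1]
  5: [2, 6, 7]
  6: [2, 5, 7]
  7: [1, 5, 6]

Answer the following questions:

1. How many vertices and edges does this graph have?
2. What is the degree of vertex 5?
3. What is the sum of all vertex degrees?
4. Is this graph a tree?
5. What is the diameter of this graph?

Count: 8 vertices, 11 edges.
Vertex 5 has neighbors [2, 6, 7], degree = 3.
Handshaking lemma: 2 * 11 = 22.
A tree on 8 vertices has 7 edges. This graph has 11 edges (4 extra). Not a tree.
Diameter (longest shortest path) = 3.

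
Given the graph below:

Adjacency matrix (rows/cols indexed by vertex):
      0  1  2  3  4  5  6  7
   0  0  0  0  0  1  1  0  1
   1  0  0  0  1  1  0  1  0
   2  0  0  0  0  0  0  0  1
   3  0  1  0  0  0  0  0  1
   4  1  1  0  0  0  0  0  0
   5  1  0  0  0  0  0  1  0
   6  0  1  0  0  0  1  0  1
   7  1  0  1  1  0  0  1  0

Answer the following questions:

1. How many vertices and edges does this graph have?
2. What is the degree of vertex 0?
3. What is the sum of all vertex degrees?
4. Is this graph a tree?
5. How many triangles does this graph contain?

Count: 8 vertices, 10 edges.
Vertex 0 has neighbors [4, 5, 7], degree = 3.
Handshaking lemma: 2 * 10 = 20.
A tree on 8 vertices has 7 edges. This graph has 10 edges (3 extra). Not a tree.
Number of triangles = 0.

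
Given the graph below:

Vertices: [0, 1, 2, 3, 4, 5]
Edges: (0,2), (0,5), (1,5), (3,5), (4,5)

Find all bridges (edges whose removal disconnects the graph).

A bridge is an edge whose removal increases the number of connected components.
Bridges found: (0,2), (0,5), (1,5), (3,5), (4,5)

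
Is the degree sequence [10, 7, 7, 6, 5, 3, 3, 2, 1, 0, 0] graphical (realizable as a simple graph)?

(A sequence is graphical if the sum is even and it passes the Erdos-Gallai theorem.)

Sum of degrees = 44. Sum is even but fails Erdos-Gallai. The sequence is NOT graphical.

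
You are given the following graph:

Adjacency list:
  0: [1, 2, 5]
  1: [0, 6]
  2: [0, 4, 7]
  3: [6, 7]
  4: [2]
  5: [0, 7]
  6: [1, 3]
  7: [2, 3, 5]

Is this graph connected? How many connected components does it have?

Checking connectivity: the graph has 1 connected component(s).
All vertices are reachable from each other. The graph IS connected.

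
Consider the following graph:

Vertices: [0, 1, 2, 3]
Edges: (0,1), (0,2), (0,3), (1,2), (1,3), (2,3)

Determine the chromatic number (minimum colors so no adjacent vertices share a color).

The graph has a maximum clique of size 4 (lower bound on chromatic number).
A valid 4-coloring: {0: 0, 1: 1, 2: 2, 3: 3}.
Chromatic number = 4.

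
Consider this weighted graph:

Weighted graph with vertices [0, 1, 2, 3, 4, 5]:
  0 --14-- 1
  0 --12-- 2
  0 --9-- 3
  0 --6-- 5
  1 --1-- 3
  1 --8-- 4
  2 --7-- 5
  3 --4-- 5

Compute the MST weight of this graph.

Applying Kruskal's algorithm (sort edges by weight, add if no cycle):
  Add (1,3) w=1
  Add (3,5) w=4
  Add (0,5) w=6
  Add (2,5) w=7
  Add (1,4) w=8
  Skip (0,3) w=9 (creates cycle)
  Skip (0,2) w=12 (creates cycle)
  Skip (0,1) w=14 (creates cycle)
MST weight = 26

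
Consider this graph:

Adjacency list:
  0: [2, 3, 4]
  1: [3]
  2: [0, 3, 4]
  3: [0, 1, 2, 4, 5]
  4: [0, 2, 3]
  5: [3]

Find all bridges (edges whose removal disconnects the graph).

A bridge is an edge whose removal increases the number of connected components.
Bridges found: (1,3), (3,5)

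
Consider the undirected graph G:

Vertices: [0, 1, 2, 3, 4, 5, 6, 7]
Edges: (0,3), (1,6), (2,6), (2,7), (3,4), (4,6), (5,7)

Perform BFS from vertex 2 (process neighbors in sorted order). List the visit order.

BFS from vertex 2 (neighbors processed in ascending order):
Visit order: 2, 6, 7, 1, 4, 5, 3, 0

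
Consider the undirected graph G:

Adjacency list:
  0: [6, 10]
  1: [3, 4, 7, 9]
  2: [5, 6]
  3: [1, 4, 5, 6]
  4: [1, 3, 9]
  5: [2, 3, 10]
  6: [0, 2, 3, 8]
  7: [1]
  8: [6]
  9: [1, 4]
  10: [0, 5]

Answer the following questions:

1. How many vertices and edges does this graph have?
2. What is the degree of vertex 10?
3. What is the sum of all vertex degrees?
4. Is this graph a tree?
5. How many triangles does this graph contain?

Count: 11 vertices, 14 edges.
Vertex 10 has neighbors [0, 5], degree = 2.
Handshaking lemma: 2 * 14 = 28.
A tree on 11 vertices has 10 edges. This graph has 14 edges (4 extra). Not a tree.
Number of triangles = 2.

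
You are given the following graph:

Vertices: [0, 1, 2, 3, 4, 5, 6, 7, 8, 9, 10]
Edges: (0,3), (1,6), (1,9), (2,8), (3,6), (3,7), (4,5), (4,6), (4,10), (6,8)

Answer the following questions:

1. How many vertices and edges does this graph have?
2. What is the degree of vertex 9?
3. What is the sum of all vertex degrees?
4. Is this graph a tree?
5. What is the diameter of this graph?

Count: 11 vertices, 10 edges.
Vertex 9 has neighbors [1], degree = 1.
Handshaking lemma: 2 * 10 = 20.
A graph is a tree iff it is connected and has exactly n-1 edges. This graph is connected (all 11 vertices in one component) and has 11-1 = 10 edges. It is a tree.
Diameter (longest shortest path) = 4.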